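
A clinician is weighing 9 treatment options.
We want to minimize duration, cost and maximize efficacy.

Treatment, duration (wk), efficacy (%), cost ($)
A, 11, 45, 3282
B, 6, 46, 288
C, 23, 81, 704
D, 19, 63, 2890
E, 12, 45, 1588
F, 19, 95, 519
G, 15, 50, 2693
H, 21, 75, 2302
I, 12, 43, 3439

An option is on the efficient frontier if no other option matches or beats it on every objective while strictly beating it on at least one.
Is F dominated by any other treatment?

No

A: worse on efficacy (45 vs 95).
B: worse on efficacy (46 vs 95).
C: worse on duration (23 vs 19).
D: worse on efficacy (63 vs 95).
E: worse on efficacy (45 vs 95).
G: worse on efficacy (50 vs 95).
H: worse on duration (21 vs 19).
I: worse on efficacy (43 vs 95).
No option is at least as good as F on every objective and strictly better on one.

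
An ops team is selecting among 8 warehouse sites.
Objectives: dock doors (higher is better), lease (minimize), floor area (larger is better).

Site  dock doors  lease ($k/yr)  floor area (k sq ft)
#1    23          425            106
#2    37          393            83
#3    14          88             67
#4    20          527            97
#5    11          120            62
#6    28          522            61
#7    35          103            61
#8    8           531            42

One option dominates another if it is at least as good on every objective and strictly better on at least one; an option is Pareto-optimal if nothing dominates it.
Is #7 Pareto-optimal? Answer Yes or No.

Yes

#1: worse on dock doors (23 vs 35).
#2: worse on lease (393 vs 103).
#3: worse on dock doors (14 vs 35).
#4: worse on dock doors (20 vs 35).
#5: worse on dock doors (11 vs 35).
#6: worse on dock doors (28 vs 35).
#8: worse on dock doors (8 vs 35).
No option is at least as good as #7 on every objective and strictly better on one.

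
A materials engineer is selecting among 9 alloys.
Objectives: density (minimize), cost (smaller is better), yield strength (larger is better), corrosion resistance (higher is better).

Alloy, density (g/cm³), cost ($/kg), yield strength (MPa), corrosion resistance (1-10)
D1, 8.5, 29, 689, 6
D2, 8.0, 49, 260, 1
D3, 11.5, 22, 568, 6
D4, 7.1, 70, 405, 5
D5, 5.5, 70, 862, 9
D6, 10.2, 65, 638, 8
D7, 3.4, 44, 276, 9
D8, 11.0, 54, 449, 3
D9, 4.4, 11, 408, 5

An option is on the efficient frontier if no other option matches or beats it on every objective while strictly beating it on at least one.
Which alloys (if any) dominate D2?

D7, D9

D7: density 3.4≤8.0, cost 44≤49, yield strength 276≥260, corrosion resistance 9≥1 — dominates D2.
D9: density 4.4≤8.0, cost 11≤49, yield strength 408≥260, corrosion resistance 5≥1 — dominates D2.
Others (D1, D3, D4, D5, D6, D8) are each worse than D2 on at least one objective.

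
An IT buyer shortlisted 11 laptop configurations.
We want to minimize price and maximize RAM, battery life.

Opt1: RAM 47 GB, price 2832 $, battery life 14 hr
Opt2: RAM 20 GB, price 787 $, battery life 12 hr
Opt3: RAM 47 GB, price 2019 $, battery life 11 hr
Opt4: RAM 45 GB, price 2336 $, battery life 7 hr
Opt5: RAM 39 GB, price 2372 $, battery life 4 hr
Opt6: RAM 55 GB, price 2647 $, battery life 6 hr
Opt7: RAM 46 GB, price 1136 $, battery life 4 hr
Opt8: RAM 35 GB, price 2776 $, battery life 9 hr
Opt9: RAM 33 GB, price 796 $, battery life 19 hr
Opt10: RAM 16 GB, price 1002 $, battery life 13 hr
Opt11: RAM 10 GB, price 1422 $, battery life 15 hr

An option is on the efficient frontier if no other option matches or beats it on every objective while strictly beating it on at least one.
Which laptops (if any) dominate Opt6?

none

Opt1: worse on RAM (47 vs 55).
Opt2: worse on RAM (20 vs 55).
Opt3: worse on RAM (47 vs 55).
Opt4: worse on RAM (45 vs 55).
Opt5: worse on RAM (39 vs 55).
Opt7: worse on RAM (46 vs 55).
Opt8: worse on RAM (35 vs 55).
Opt9: worse on RAM (33 vs 55).
Opt10: worse on RAM (16 vs 55).
Opt11: worse on RAM (10 vs 55).
No option dominates Opt6.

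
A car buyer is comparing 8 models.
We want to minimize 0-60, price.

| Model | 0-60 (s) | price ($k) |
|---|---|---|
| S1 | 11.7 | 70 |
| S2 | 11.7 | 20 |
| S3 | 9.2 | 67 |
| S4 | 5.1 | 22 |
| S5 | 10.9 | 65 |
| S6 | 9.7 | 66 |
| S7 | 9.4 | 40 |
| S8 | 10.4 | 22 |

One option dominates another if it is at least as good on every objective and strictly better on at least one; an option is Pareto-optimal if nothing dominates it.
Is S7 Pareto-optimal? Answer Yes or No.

S4 vs S7: 0-60 5.1≤9.4, price 22≤40 — S4 is at least as good on every objective and strictly better on at least one, so S4 dominates S7.

No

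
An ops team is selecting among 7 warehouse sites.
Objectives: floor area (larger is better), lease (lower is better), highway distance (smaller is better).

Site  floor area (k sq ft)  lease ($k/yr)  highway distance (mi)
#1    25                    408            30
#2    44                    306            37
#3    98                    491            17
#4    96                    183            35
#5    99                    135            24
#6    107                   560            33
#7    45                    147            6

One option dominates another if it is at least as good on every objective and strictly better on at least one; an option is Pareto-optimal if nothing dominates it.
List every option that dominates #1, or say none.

#5: floor area 99≥25, lease 135≤408, highway distance 24≤30 — dominates #1.
#7: floor area 45≥25, lease 147≤408, highway distance 6≤30 — dominates #1.
Others (#2, #3, #4, #6) are each worse than #1 on at least one objective.

#5, #7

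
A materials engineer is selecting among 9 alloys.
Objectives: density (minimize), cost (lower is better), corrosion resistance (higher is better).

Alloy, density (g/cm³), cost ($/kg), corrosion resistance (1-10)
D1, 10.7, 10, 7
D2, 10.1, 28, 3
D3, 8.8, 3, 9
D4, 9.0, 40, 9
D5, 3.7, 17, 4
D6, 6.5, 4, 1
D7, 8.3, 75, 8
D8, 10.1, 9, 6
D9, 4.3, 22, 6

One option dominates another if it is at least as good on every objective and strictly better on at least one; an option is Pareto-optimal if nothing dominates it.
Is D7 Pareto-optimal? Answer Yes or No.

Yes

D1: worse on density (10.7 vs 8.3).
D2: worse on density (10.1 vs 8.3).
D3: worse on density (8.8 vs 8.3).
D4: worse on density (9.0 vs 8.3).
D5: worse on corrosion resistance (4 vs 8).
D6: worse on corrosion resistance (1 vs 8).
D8: worse on density (10.1 vs 8.3).
D9: worse on corrosion resistance (6 vs 8).
No option is at least as good as D7 on every objective and strictly better on one.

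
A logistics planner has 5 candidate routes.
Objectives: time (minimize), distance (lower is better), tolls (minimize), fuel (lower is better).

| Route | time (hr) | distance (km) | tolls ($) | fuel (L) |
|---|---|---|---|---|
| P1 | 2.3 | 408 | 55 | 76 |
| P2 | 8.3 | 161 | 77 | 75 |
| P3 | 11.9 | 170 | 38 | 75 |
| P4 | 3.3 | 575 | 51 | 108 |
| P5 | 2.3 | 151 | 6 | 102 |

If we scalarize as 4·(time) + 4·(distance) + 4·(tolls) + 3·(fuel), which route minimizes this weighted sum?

P1: 4·2.3 + 4·408 + 4·55 + 3·76 = 2089.2
P2: 4·8.3 + 4·161 + 4·77 + 3·75 = 1210.2
P3: 4·11.9 + 4·170 + 4·38 + 3·75 = 1104.6
P4: 4·3.3 + 4·575 + 4·51 + 3·108 = 2841.2
P5: 4·2.3 + 4·151 + 4·6 + 3·102 = 943.2
Lowest: P5 at 943.2.

P5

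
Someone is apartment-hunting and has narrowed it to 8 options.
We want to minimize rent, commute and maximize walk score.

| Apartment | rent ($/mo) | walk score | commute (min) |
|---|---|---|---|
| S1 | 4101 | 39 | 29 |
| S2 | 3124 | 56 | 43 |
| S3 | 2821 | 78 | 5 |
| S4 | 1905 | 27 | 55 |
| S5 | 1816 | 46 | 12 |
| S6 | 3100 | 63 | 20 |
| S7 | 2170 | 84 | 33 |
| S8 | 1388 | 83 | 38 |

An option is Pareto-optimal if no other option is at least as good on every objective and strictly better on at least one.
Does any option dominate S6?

Yes

S3 vs S6: rent 2821≤3100, walk score 78≥63, commute 5≤20 — S3 is at least as good on every objective and strictly better on at least one, so S3 dominates S6.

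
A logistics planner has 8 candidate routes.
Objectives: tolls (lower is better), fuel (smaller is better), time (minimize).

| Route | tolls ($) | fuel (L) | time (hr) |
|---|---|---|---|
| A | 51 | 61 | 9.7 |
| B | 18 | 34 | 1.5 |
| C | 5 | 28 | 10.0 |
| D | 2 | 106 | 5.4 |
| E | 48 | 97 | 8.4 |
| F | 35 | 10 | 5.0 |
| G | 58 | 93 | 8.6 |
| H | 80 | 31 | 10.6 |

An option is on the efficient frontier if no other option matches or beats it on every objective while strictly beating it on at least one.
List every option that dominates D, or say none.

none

A: worse on tolls (51 vs 2).
B: worse on tolls (18 vs 2).
C: worse on tolls (5 vs 2).
E: worse on tolls (48 vs 2).
F: worse on tolls (35 vs 2).
G: worse on tolls (58 vs 2).
H: worse on tolls (80 vs 2).
No option dominates D.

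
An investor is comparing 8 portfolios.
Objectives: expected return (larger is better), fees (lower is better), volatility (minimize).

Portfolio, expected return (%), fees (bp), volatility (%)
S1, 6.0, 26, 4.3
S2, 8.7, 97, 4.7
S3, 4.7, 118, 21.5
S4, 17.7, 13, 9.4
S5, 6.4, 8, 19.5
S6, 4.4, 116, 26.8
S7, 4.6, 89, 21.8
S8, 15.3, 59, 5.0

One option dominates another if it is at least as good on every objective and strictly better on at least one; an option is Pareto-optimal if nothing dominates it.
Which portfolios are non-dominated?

S1: not dominated (best volatility).
S2: not dominated.
S3: dominated by S1 (expected return 6.0≥4.7, fees 26≤118, volatility 4.3≤21.5).
S4: not dominated (best expected return).
S5: not dominated (best fees).
S6: dominated by S1 (expected return 6.0≥4.4, fees 26≤116, volatility 4.3≤26.8).
S7: dominated by S1 (expected return 6.0≥4.6, fees 26≤89, volatility 4.3≤21.8).
S8: not dominated.

S1, S2, S4, S5, S8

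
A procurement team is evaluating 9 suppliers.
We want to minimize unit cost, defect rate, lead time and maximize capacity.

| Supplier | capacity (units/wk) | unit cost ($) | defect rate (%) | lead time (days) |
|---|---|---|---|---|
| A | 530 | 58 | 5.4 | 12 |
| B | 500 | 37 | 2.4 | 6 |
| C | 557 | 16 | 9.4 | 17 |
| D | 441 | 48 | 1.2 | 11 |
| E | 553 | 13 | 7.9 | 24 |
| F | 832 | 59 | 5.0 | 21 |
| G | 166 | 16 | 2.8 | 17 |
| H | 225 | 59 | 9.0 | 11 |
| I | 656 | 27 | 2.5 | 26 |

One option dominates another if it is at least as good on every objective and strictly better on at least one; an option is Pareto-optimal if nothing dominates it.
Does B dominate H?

Yes

B vs H: capacity 500≥225, unit cost 37≤59, defect rate 2.4≤9.0, lead time 6≤11 — B is at least as good on every objective with at least one strict improvement.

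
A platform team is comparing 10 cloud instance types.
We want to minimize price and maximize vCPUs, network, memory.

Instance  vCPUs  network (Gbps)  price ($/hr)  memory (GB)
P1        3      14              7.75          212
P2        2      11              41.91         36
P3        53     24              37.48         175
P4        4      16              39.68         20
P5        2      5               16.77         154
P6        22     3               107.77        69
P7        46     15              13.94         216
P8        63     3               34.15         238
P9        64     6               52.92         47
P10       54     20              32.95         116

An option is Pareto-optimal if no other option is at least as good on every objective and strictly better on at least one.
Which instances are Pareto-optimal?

P1, P3, P7, P8, P9, P10

P1: not dominated (best price).
P2: dominated by P1 (vCPUs 3≥2, network 14≥11, price 7.75≤41.91, memory 212≥36).
P3: not dominated (best network).
P4: dominated by P3 (vCPUs 53≥4, network 24≥16, price 37.48≤39.68, memory 175≥20).
P5: dominated by P1 (vCPUs 3≥2, network 14≥5, price 7.75≤16.77, memory 212≥154).
P6: dominated by P3 (vCPUs 53≥22, network 24≥3, price 37.48≤107.77, memory 175≥69).
P7: not dominated.
P8: not dominated (best memory).
P9: not dominated (best vCPUs).
P10: not dominated.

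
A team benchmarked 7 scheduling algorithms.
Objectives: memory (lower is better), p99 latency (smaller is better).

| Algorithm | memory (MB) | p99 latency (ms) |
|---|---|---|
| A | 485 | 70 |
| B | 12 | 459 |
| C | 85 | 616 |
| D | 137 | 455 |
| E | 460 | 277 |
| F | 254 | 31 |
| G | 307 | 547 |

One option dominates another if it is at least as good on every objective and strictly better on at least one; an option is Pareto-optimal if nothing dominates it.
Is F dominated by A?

No

A vs F: A is worse on memory (485 vs 254), so it does not dominate F.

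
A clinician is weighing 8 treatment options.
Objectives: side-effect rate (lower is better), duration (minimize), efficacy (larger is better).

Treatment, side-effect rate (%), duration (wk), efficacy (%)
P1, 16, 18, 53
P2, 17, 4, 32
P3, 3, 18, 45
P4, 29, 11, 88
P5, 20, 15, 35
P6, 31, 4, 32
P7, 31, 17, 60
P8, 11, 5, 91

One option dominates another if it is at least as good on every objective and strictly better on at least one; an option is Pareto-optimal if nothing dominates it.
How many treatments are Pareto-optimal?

P1: dominated by P8 (side-effect rate 11≤16, duration 5≤18, efficacy 91≥53).
P2: not dominated.
P3: not dominated (best side-effect rate).
P4: dominated by P8 (side-effect rate 11≤29, duration 5≤11, efficacy 91≥88).
P5: dominated by P8 (side-effect rate 11≤20, duration 5≤15, efficacy 91≥35).
P6: dominated by P2 (side-effect rate 17≤31, duration 4≤4, efficacy 32≥32).
P7: dominated by P4 (side-effect rate 29≤31, duration 11≤17, efficacy 88≥60).
P8: not dominated (best efficacy).
Pareto-optimal: P2, P3, P8 → 3.

3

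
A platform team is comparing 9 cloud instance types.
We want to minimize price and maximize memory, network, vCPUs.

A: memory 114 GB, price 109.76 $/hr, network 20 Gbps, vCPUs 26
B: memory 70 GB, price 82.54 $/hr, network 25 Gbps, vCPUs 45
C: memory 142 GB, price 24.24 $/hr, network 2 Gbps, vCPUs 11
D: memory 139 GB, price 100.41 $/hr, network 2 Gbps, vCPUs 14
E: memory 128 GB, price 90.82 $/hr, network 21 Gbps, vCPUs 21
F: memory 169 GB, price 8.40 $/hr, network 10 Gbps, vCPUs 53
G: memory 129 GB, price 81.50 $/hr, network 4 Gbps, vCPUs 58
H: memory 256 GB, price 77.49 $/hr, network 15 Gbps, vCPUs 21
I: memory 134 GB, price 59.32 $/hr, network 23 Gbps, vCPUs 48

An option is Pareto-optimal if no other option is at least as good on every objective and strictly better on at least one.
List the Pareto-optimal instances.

B, F, G, H, I

A: dominated by I (memory 134≥114, price 59.32≤109.76, network 23≥20, vCPUs 48≥26).
B: not dominated (best network).
C: dominated by F (memory 169≥142, price 8.40≤24.24, network 10≥2, vCPUs 53≥11).
D: dominated by F (memory 169≥139, price 8.40≤100.41, network 10≥2, vCPUs 53≥14).
E: dominated by I (memory 134≥128, price 59.32≤90.82, network 23≥21, vCPUs 48≥21).
F: not dominated (best price).
G: not dominated (best vCPUs).
H: not dominated (best memory).
I: not dominated.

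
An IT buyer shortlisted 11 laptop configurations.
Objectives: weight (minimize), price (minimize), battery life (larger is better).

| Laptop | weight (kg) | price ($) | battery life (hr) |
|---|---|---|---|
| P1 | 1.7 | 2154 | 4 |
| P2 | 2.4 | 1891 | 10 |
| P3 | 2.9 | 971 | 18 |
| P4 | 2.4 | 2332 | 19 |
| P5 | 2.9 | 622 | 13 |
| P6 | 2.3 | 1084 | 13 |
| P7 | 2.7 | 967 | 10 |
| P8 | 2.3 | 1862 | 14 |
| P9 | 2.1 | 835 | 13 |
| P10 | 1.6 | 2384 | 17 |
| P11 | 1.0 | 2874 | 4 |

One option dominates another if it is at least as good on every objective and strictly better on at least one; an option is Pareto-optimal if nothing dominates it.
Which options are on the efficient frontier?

P1: not dominated.
P2: dominated by P6 (weight 2.3≤2.4, price 1084≤1891, battery life 13≥10).
P3: not dominated.
P4: not dominated (best battery life).
P5: not dominated (best price).
P6: dominated by P9 (weight 2.1≤2.3, price 835≤1084, battery life 13≥13).
P7: dominated by P9 (weight 2.1≤2.7, price 835≤967, battery life 13≥10).
P8: not dominated.
P9: not dominated.
P10: not dominated.
P11: not dominated (best weight).

P1, P3, P4, P5, P8, P9, P10, P11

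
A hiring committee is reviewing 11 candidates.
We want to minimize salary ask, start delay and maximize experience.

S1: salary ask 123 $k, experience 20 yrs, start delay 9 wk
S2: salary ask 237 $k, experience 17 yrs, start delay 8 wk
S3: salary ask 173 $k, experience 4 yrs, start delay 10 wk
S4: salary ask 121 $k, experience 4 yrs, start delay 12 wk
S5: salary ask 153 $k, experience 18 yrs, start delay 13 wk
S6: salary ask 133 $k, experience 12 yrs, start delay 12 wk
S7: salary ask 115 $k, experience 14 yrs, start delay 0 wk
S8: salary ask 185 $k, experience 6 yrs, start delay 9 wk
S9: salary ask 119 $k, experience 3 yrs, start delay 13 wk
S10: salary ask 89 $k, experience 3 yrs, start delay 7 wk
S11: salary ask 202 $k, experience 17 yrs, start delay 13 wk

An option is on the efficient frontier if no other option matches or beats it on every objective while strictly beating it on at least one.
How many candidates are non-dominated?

S1: not dominated (best experience).
S2: not dominated.
S3: dominated by S1 (salary ask 123≤173, experience 20≥4, start delay 9≤10).
S4: dominated by S7 (salary ask 115≤121, experience 14≥4, start delay 0≤12).
S5: dominated by S1 (salary ask 123≤153, experience 20≥18, start delay 9≤13).
S6: dominated by S1 (salary ask 123≤133, experience 20≥12, start delay 9≤12).
S7: not dominated (best start delay).
S8: dominated by S1 (salary ask 123≤185, experience 20≥6, start delay 9≤9).
S9: dominated by S7 (salary ask 115≤119, experience 14≥3, start delay 0≤13).
S10: not dominated (best salary ask).
S11: dominated by S1 (salary ask 123≤202, experience 20≥17, start delay 9≤13).
Pareto-optimal: S1, S2, S7, S10 → 4.

4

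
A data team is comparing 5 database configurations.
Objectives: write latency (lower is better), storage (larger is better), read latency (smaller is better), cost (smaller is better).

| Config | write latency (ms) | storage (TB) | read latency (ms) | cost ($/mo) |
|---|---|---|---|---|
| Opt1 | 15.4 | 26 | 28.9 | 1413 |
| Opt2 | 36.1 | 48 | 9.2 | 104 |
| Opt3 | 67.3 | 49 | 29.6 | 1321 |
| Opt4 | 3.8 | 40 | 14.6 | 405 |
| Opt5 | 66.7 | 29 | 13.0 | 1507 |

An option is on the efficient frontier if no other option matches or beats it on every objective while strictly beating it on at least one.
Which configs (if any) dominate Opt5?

Opt2

Opt2: write latency 36.1≤66.7, storage 48≥29, read latency 9.2≤13.0, cost 104≤1507 — dominates Opt5.
Others (Opt1, Opt3, Opt4) are each worse than Opt5 on at least one objective.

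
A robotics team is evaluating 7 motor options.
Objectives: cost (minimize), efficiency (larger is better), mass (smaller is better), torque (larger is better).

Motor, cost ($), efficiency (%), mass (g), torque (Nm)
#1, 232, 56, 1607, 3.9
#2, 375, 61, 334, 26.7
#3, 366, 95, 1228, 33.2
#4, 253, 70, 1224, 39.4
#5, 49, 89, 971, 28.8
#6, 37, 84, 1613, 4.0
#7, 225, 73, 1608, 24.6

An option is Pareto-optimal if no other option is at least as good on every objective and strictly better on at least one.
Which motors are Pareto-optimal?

#1: dominated by #5 (cost 49≤232, efficiency 89≥56, mass 971≤1607, torque 28.8≥3.9).
#2: not dominated (best mass).
#3: not dominated (best efficiency).
#4: not dominated (best torque).
#5: not dominated.
#6: not dominated (best cost).
#7: dominated by #5 (cost 49≤225, efficiency 89≥73, mass 971≤1608, torque 28.8≥24.6).

#2, #3, #4, #5, #6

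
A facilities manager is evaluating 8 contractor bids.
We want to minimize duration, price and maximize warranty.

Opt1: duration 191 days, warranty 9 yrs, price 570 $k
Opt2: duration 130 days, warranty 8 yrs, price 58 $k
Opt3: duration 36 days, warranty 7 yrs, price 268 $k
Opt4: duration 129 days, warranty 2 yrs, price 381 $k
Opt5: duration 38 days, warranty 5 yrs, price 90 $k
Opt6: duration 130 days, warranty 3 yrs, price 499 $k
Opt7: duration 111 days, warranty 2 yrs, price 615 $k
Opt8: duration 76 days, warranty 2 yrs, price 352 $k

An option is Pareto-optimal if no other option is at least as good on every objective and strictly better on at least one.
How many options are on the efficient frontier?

4

Opt1: not dominated (best warranty).
Opt2: not dominated (best price).
Opt3: not dominated (best duration).
Opt4: dominated by Opt3 (duration 36≤129, warranty 7≥2, price 268≤381).
Opt5: not dominated.
Opt6: dominated by Opt2 (duration 130≤130, warranty 8≥3, price 58≤499).
Opt7: dominated by Opt3 (duration 36≤111, warranty 7≥2, price 268≤615).
Opt8: dominated by Opt3 (duration 36≤76, warranty 7≥2, price 268≤352).
Pareto-optimal: Opt1, Opt2, Opt3, Opt5 → 4.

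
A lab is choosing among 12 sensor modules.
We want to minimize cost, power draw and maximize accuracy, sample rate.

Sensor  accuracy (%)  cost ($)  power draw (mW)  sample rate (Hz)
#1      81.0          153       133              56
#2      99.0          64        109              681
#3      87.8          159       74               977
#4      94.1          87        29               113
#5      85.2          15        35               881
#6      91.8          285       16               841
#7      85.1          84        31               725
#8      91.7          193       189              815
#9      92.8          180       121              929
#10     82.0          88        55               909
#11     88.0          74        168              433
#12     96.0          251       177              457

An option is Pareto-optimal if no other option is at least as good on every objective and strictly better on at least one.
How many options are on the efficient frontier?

8

#1: dominated by #2 (accuracy 99.0≥81.0, cost 64≤153, power draw 109≤133, sample rate 681≥56).
#2: not dominated (best accuracy).
#3: not dominated (best sample rate).
#4: not dominated.
#5: not dominated (best cost).
#6: not dominated (best power draw).
#7: not dominated.
#8: dominated by #9 (accuracy 92.8≥91.7, cost 180≤193, power draw 121≤189, sample rate 929≥815).
#9: not dominated.
#10: not dominated.
#11: dominated by #2 (accuracy 99.0≥88.0, cost 64≤74, power draw 109≤168, sample rate 681≥433).
#12: dominated by #2 (accuracy 99.0≥96.0, cost 64≤251, power draw 109≤177, sample rate 681≥457).
Pareto-optimal: #2, #3, #4, #5, #6, #7, #9, #10 → 8.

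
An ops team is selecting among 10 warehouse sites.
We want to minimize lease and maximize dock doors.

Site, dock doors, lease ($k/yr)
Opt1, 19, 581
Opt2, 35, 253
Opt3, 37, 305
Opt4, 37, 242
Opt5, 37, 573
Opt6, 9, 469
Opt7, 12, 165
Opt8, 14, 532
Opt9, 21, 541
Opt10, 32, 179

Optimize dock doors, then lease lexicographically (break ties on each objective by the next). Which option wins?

Opt4

First maximize dock doors: best is 37, kept {Opt3, Opt4, Opt5}.
Then minimize lease: best is 242, kept {Opt4}.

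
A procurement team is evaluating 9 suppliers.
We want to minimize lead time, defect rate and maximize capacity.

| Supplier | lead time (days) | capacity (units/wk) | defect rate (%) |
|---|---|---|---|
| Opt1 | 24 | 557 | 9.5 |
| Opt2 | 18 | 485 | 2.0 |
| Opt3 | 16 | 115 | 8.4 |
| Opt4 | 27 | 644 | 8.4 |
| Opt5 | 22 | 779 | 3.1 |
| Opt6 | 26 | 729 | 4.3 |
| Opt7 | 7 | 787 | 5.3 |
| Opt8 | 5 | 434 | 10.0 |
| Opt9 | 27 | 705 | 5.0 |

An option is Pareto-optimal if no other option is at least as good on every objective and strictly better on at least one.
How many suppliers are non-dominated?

4

Opt1: dominated by Opt5 (lead time 22≤24, capacity 779≥557, defect rate 3.1≤9.5).
Opt2: not dominated (best defect rate).
Opt3: dominated by Opt7 (lead time 7≤16, capacity 787≥115, defect rate 5.3≤8.4).
Opt4: dominated by Opt5 (lead time 22≤27, capacity 779≥644, defect rate 3.1≤8.4).
Opt5: not dominated.
Opt6: dominated by Opt5 (lead time 22≤26, capacity 779≥729, defect rate 3.1≤4.3).
Opt7: not dominated (best capacity).
Opt8: not dominated (best lead time).
Opt9: dominated by Opt5 (lead time 22≤27, capacity 779≥705, defect rate 3.1≤5.0).
Pareto-optimal: Opt2, Opt5, Opt7, Opt8 → 4.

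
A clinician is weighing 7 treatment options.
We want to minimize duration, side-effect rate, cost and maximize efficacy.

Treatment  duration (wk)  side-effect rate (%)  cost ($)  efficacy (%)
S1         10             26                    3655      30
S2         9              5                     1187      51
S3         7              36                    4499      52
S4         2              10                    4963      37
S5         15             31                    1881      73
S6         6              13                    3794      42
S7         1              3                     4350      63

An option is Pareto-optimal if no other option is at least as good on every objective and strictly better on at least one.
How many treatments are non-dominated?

4

S1: dominated by S2 (duration 9≤10, side-effect rate 5≤26, cost 1187≤3655, efficacy 51≥30).
S2: not dominated (best cost).
S3: dominated by S7 (duration 1≤7, side-effect rate 3≤36, cost 4350≤4499, efficacy 63≥52).
S4: dominated by S7 (duration 1≤2, side-effect rate 3≤10, cost 4350≤4963, efficacy 63≥37).
S5: not dominated (best efficacy).
S6: not dominated.
S7: not dominated (best duration).
Pareto-optimal: S2, S5, S6, S7 → 4.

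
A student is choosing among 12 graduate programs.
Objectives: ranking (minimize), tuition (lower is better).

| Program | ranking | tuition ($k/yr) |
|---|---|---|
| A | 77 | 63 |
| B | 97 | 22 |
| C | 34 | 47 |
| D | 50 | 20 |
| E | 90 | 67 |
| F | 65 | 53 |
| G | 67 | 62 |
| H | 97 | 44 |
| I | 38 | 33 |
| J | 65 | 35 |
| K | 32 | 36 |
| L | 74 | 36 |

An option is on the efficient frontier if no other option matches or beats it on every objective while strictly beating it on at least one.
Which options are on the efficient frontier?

A: dominated by C (ranking 34≤77, tuition 47≤63).
B: dominated by D (ranking 50≤97, tuition 20≤22).
C: dominated by K (ranking 32≤34, tuition 36≤47).
D: not dominated (best tuition).
E: dominated by A (ranking 77≤90, tuition 63≤67).
F: dominated by C (ranking 34≤65, tuition 47≤53).
G: dominated by C (ranking 34≤67, tuition 47≤62).
H: dominated by B (ranking 97≤97, tuition 22≤44).
I: not dominated.
J: dominated by D (ranking 50≤65, tuition 20≤35).
K: not dominated (best ranking).
L: dominated by D (ranking 50≤74, tuition 20≤36).

D, I, K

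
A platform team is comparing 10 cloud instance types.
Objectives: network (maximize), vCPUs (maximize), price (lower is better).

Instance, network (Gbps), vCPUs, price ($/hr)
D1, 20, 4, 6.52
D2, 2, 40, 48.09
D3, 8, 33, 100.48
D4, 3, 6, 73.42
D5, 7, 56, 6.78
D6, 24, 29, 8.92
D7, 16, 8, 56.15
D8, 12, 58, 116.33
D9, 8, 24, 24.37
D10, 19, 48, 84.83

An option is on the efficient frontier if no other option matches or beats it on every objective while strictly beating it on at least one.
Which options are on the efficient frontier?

D1: not dominated (best price).
D2: dominated by D5 (network 7≥2, vCPUs 56≥40, price 6.78≤48.09).
D3: dominated by D10 (network 19≥8, vCPUs 48≥33, price 84.83≤100.48).
D4: dominated by D5 (network 7≥3, vCPUs 56≥6, price 6.78≤73.42).
D5: not dominated.
D6: not dominated (best network).
D7: dominated by D6 (network 24≥16, vCPUs 29≥8, price 8.92≤56.15).
D8: not dominated (best vCPUs).
D9: dominated by D6 (network 24≥8, vCPUs 29≥24, price 8.92≤24.37).
D10: not dominated.

D1, D5, D6, D8, D10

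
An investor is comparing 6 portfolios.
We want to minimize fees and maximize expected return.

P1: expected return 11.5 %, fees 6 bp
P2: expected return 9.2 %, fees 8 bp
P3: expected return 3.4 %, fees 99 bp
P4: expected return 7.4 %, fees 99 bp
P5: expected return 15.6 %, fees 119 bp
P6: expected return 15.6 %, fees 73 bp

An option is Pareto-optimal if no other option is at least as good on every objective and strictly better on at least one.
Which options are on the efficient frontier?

P1, P6

P1: not dominated (best fees).
P2: dominated by P1 (expected return 11.5≥9.2, fees 6≤8).
P3: dominated by P1 (expected return 11.5≥3.4, fees 6≤99).
P4: dominated by P1 (expected return 11.5≥7.4, fees 6≤99).
P5: dominated by P6 (expected return 15.6≥15.6, fees 73≤119).
P6: not dominated.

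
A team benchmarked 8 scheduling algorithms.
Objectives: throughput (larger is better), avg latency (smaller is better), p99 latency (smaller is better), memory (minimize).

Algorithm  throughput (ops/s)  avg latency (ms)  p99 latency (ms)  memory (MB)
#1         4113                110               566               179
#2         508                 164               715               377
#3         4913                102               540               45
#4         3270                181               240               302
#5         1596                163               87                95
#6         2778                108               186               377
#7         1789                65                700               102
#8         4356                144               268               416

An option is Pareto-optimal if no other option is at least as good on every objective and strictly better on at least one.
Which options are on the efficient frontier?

#1: dominated by #3 (throughput 4913≥4113, avg latency 102≤110, p99 latency 540≤566, memory 45≤179).
#2: dominated by #1 (throughput 4113≥508, avg latency 110≤164, p99 latency 566≤715, memory 179≤377).
#3: not dominated (best throughput).
#4: not dominated.
#5: not dominated (best p99 latency).
#6: not dominated.
#7: not dominated (best avg latency).
#8: not dominated.

#3, #4, #5, #6, #7, #8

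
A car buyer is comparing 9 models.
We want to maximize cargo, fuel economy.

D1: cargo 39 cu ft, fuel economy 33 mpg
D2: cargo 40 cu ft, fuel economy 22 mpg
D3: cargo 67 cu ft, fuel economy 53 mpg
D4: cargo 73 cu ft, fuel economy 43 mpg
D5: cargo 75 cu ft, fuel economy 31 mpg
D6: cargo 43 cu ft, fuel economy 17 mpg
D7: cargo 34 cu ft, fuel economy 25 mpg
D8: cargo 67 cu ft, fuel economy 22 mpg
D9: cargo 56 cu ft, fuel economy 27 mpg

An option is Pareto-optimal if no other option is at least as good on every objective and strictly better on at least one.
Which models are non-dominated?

D1: dominated by D3 (cargo 67≥39, fuel economy 53≥33).
D2: dominated by D3 (cargo 67≥40, fuel economy 53≥22).
D3: not dominated (best fuel economy).
D4: not dominated.
D5: not dominated (best cargo).
D6: dominated by D3 (cargo 67≥43, fuel economy 53≥17).
D7: dominated by D1 (cargo 39≥34, fuel economy 33≥25).
D8: dominated by D3 (cargo 67≥67, fuel economy 53≥22).
D9: dominated by D3 (cargo 67≥56, fuel economy 53≥27).

D3, D4, D5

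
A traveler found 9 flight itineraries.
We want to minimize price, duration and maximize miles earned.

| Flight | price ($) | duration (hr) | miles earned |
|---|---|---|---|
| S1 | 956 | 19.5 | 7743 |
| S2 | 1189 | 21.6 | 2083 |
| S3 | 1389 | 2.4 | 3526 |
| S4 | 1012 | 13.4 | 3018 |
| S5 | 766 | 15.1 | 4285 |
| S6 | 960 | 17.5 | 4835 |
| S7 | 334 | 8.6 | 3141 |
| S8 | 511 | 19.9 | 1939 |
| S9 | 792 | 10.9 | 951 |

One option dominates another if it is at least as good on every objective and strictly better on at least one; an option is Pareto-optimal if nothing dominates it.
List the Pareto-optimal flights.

S1: not dominated (best miles earned).
S2: dominated by S1 (price 956≤1189, duration 19.5≤21.6, miles earned 7743≥2083).
S3: not dominated (best duration).
S4: dominated by S7 (price 334≤1012, duration 8.6≤13.4, miles earned 3141≥3018).
S5: not dominated.
S6: not dominated.
S7: not dominated (best price).
S8: dominated by S7 (price 334≤511, duration 8.6≤19.9, miles earned 3141≥1939).
S9: dominated by S7 (price 334≤792, duration 8.6≤10.9, miles earned 3141≥951).

S1, S3, S5, S6, S7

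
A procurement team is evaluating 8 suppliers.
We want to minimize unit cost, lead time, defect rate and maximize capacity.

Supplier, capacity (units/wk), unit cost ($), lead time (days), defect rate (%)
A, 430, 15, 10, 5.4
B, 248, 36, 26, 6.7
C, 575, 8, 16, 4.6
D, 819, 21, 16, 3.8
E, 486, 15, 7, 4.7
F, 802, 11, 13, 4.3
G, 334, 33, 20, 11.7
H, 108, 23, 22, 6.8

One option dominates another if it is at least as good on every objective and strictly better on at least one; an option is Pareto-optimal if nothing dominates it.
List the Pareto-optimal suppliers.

A: dominated by E (capacity 486≥430, unit cost 15≤15, lead time 7≤10, defect rate 4.7≤5.4).
B: dominated by A (capacity 430≥248, unit cost 15≤36, lead time 10≤26, defect rate 5.4≤6.7).
C: not dominated (best unit cost).
D: not dominated (best capacity).
E: not dominated (best lead time).
F: not dominated.
G: dominated by A (capacity 430≥334, unit cost 15≤33, lead time 10≤20, defect rate 5.4≤11.7).
H: dominated by A (capacity 430≥108, unit cost 15≤23, lead time 10≤22, defect rate 5.4≤6.8).

C, D, E, F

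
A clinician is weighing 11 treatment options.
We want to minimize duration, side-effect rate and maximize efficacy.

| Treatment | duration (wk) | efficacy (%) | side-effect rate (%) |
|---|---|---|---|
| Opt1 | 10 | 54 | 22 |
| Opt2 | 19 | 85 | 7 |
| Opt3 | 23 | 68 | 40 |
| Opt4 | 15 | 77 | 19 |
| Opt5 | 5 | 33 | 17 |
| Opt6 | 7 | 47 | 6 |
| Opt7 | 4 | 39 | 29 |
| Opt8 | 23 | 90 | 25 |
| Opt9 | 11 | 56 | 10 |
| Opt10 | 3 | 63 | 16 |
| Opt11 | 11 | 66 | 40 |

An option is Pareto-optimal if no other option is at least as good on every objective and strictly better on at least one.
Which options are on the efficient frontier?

Opt1: dominated by Opt10 (duration 3≤10, efficacy 63≥54, side-effect rate 16≤22).
Opt2: not dominated.
Opt3: dominated by Opt2 (duration 19≤23, efficacy 85≥68, side-effect rate 7≤40).
Opt4: not dominated.
Opt5: dominated by Opt10 (duration 3≤5, efficacy 63≥33, side-effect rate 16≤17).
Opt6: not dominated (best side-effect rate).
Opt7: dominated by Opt10 (duration 3≤4, efficacy 63≥39, side-effect rate 16≤29).
Opt8: not dominated (best efficacy).
Opt9: not dominated.
Opt10: not dominated (best duration).
Opt11: not dominated.

Opt2, Opt4, Opt6, Opt8, Opt9, Opt10, Opt11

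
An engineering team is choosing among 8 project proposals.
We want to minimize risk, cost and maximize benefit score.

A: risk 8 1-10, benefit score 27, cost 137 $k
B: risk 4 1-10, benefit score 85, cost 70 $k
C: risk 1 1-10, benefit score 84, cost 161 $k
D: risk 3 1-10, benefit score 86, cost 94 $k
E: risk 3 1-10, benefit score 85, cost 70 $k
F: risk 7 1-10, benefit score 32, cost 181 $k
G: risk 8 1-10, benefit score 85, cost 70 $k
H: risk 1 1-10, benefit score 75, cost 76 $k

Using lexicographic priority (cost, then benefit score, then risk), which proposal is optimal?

First minimize cost: best is 70, kept {B, E, G}.
Then maximize benefit score: best is 85, kept {B, E, G}.
Then minimize risk: best is 3, kept {E}.

E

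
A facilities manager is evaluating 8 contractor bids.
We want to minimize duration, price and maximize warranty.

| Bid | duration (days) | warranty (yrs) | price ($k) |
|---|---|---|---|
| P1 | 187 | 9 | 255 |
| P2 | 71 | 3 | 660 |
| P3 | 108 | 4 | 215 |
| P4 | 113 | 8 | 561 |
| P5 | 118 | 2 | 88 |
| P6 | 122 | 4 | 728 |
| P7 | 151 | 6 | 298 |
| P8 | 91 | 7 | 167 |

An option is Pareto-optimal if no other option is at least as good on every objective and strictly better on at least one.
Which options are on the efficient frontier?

P1, P2, P4, P5, P8

P1: not dominated (best warranty).
P2: not dominated (best duration).
P3: dominated by P8 (duration 91≤108, warranty 7≥4, price 167≤215).
P4: not dominated.
P5: not dominated (best price).
P6: dominated by P3 (duration 108≤122, warranty 4≥4, price 215≤728).
P7: dominated by P8 (duration 91≤151, warranty 7≥6, price 167≤298).
P8: not dominated.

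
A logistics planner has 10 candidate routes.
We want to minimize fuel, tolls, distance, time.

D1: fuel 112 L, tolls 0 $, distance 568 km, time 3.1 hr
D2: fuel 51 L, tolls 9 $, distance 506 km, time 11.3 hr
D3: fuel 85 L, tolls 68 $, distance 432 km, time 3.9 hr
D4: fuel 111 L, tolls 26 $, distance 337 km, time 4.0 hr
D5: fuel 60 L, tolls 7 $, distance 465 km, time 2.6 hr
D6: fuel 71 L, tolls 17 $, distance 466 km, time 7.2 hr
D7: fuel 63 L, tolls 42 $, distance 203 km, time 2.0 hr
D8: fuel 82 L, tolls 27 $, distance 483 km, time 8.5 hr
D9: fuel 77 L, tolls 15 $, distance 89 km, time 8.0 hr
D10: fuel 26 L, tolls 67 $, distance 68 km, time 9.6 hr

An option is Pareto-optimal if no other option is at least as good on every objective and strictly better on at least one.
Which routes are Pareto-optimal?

D1, D2, D4, D5, D7, D9, D10

D1: not dominated (best tolls).
D2: not dominated.
D3: dominated by D7 (fuel 63≤85, tolls 42≤68, distance 203≤432, time 2.0≤3.9).
D4: not dominated.
D5: not dominated.
D6: dominated by D5 (fuel 60≤71, tolls 7≤17, distance 465≤466, time 2.6≤7.2).
D7: not dominated (best time).
D8: dominated by D5 (fuel 60≤82, tolls 7≤27, distance 465≤483, time 2.6≤8.5).
D9: not dominated.
D10: not dominated (best fuel).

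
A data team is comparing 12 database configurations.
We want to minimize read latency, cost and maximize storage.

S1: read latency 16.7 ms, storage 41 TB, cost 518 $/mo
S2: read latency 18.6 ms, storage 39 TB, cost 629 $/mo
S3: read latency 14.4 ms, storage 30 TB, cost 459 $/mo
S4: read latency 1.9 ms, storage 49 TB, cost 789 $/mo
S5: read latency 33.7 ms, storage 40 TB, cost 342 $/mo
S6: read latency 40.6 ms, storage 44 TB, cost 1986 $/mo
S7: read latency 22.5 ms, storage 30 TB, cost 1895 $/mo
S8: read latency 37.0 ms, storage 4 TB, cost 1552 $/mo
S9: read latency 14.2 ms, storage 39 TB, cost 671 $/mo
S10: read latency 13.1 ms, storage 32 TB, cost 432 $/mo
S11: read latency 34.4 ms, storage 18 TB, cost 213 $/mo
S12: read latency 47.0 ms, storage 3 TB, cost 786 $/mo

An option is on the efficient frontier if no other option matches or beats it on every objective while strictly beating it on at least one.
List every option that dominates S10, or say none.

S1: worse on read latency (16.7 vs 13.1).
S2: worse on read latency (18.6 vs 13.1).
S3: worse on read latency (14.4 vs 13.1).
S4: worse on cost (789 vs 432).
S5: worse on read latency (33.7 vs 13.1).
S6: worse on read latency (40.6 vs 13.1).
S7: worse on read latency (22.5 vs 13.1).
S8: worse on read latency (37.0 vs 13.1).
S9: worse on read latency (14.2 vs 13.1).
S11: worse on read latency (34.4 vs 13.1).
S12: worse on read latency (47.0 vs 13.1).
No option dominates S10.

none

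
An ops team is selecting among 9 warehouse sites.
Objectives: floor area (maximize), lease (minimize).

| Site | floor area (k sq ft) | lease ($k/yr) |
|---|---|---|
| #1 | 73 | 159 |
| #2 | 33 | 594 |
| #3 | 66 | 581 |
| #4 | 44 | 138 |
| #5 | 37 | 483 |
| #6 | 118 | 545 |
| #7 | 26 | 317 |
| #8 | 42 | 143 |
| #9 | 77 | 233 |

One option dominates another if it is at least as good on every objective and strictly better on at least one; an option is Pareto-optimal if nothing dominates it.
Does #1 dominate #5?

#1 vs #5: floor area 73≥37, lease 159≤483 — #1 is at least as good on every objective with at least one strict improvement.

Yes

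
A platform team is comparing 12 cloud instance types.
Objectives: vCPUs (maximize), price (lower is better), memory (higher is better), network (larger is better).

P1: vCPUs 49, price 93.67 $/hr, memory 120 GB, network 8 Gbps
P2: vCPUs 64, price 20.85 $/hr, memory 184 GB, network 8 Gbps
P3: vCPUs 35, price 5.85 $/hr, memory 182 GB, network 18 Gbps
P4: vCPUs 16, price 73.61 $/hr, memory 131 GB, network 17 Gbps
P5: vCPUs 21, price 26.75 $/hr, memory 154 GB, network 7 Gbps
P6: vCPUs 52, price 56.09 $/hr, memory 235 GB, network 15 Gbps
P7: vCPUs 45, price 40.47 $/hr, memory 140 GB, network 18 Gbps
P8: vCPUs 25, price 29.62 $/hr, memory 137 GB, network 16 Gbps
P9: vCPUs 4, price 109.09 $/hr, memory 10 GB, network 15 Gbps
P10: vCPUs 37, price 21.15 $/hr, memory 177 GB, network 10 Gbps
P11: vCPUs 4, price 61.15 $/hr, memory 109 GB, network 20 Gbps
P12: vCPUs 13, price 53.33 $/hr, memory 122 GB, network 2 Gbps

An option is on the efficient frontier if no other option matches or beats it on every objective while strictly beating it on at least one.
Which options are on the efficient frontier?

P1: dominated by P2 (vCPUs 64≥49, price 20.85≤93.67, memory 184≥120, network 8≥8).
P2: not dominated (best vCPUs).
P3: not dominated (best price).
P4: dominated by P3 (vCPUs 35≥16, price 5.85≤73.61, memory 182≥131, network 18≥17).
P5: dominated by P2 (vCPUs 64≥21, price 20.85≤26.75, memory 184≥154, network 8≥7).
P6: not dominated (best memory).
P7: not dominated.
P8: dominated by P3 (vCPUs 35≥25, price 5.85≤29.62, memory 182≥137, network 18≥16).
P9: dominated by P3 (vCPUs 35≥4, price 5.85≤109.09, memory 182≥10, network 18≥15).
P10: not dominated.
P11: not dominated (best network).
P12: dominated by P2 (vCPUs 64≥13, price 20.85≤53.33, memory 184≥122, network 8≥2).

P2, P3, P6, P7, P10, P11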